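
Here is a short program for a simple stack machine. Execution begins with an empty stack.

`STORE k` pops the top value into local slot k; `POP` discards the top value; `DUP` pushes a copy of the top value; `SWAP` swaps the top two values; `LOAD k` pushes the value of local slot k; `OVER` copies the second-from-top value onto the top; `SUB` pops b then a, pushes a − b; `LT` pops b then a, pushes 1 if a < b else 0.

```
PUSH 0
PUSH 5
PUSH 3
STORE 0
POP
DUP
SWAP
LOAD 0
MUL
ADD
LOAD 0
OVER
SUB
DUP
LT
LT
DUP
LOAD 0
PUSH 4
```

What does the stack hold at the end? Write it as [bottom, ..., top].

[0, 0, 3, 4]

PUSH 0  -> 0
PUSH 5  -> 0 5
PUSH 3  -> 0 5 3
STORE 0 -> 0 5
POP     -> 0
DUP     -> 0 0
SWAP    -> 0 0
LOAD 0  -> 0 0 3
MUL     -> 0 0
ADD     -> 0
LOAD 0  -> 0 3
OVER    -> 0 3 0
SUB     -> 0 3
DUP     -> 0 3 3
LT      -> 0 0
LT      -> 0
DUP     -> 0 0
LOAD 0  -> 0 0 3
PUSH 4  -> 0 0 3 4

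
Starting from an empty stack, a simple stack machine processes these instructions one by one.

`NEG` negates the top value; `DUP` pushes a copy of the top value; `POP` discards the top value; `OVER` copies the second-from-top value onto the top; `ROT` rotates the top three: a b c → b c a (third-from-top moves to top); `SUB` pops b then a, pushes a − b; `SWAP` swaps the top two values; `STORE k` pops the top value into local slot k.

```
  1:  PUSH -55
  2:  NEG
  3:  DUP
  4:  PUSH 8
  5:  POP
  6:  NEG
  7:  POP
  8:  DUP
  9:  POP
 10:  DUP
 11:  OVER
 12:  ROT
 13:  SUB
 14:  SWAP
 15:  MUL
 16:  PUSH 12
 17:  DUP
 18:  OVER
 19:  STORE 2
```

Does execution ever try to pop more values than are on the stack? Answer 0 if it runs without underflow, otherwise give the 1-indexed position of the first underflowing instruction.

0

PUSH -55  [-55]
NEG       [55]
DUP       [55, 55]
PUSH 8    [55, 55, 8]
POP       [55, 55]
NEG       [55, -55]
POP       [55]
DUP       [55, 55]
POP       [55]
DUP       [55, 55]
OVER      [55, 55, 55]
ROT       [55, 55, 55]
SUB       [55, 0]
SWAP      [0, 55]
MUL       [0]
PUSH 12   [0, 12]
DUP       [0, 12, 12]
OVER      [0, 12, 12, 12]
STORE 2   [0, 12, 12]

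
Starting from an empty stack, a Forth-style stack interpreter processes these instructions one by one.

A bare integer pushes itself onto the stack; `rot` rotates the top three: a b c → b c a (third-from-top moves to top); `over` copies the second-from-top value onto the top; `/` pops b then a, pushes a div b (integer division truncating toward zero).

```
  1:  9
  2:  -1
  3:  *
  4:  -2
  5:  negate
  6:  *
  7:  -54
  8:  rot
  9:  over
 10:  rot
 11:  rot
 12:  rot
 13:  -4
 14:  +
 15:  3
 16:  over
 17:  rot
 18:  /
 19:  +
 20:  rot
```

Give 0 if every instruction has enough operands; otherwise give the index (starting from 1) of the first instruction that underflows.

8

9      → [9]
-1     → [9, -1]
*      → [-9]
-2     → [-9, -2]
negate → [-9, 2]
*      → [-18]
-54    → [-18, -54]
rot  — needs 3 operands, stack has 2 → underflow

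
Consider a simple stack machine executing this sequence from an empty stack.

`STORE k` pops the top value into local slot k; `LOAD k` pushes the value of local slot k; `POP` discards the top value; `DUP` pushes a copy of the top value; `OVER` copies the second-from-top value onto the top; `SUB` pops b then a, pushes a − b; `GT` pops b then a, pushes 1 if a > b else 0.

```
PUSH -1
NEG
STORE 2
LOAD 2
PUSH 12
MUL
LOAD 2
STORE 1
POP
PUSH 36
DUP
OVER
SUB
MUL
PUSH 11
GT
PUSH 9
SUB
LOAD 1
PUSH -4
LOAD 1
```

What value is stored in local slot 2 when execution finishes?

PUSH -1 → -1
NEG     → 1
STORE 2 → (empty)
LOAD 2  → 1
PUSH 12 → 1 12
MUL     → 12
LOAD 2  → 12 1
STORE 1 → 12
POP     → (empty)
PUSH 36 → 36
DUP     → 36 36
OVER    → 36 36 36
SUB     → 36 0
MUL     → 0
PUSH 11 → 0 11
GT      → 0
PUSH 9  → 0 9
SUB     → -9
LOAD 1  → -9 1
PUSH -4 → -9 1 -4
LOAD 1  → -9 1 -4 1

1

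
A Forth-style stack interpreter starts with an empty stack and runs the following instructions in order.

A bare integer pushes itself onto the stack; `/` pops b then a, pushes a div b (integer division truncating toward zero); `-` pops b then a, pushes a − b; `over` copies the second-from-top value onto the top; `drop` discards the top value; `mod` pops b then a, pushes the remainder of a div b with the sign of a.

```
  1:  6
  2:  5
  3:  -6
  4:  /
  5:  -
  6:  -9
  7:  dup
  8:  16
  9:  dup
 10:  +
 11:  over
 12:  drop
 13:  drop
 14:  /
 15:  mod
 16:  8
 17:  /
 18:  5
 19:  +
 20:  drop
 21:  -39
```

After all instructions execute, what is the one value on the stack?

-39

6     [6]
5     [6, 5]
-6    [6, 5, -6]
/     [6, 0]
-     [6]
-9    [6, -9]
dup   [6, -9, -9]
16    [6, -9, -9, 16]
dup   [6, -9, -9, 16, 16]
+     [6, -9, -9, 32]
over  [6, -9, -9, 32, -9]
drop  [6, -9, -9, 32]
drop  [6, -9, -9]
/     [6, 1]
mod   [0]
8     [0, 8]
/     [0]
5     [0, 5]
+     [5]
drop  []
-39   [-39]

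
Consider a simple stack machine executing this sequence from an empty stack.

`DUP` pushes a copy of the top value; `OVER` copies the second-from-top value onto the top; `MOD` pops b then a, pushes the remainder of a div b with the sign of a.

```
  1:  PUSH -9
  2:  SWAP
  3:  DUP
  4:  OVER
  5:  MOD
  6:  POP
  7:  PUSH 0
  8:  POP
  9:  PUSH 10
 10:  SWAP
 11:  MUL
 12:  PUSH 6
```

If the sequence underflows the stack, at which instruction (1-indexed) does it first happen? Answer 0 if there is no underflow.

PUSH -9 : [-9]
SWAP  — needs 2 operands, stack has 1 → underflow

2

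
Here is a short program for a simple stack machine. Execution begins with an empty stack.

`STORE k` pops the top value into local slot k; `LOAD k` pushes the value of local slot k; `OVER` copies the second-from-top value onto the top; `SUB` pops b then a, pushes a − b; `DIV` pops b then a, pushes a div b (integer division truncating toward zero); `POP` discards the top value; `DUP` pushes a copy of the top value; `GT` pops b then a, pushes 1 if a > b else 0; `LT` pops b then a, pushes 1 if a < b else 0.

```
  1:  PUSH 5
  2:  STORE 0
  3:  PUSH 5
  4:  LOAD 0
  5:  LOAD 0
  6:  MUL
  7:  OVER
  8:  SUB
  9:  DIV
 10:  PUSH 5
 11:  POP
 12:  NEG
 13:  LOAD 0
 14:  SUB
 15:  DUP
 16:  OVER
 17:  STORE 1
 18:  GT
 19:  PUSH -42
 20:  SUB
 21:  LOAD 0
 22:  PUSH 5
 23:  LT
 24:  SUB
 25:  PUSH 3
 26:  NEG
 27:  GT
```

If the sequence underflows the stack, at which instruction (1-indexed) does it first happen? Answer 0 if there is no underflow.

PUSH 5   → [5]
STORE 0  → []
PUSH 5   → [5]
LOAD 0   → [5, 5]
LOAD 0   → [5, 5, 5]
MUL      → [5, 25]
OVER     → [5, 25, 5]
SUB      → [5, 20]
DIV      → [0]
PUSH 5   → [0, 5]
POP      → [0]
NEG      → [0]
LOAD 0   → [0, 5]
SUB      → [-5]
DUP      → [-5, -5]
OVER     → [-5, -5, -5]
STORE 1  → [-5, -5]
GT       → [0]
PUSH -42 → [0, -42]
SUB      → [42]
LOAD 0   → [42, 5]
PUSH 5   → [42, 5, 5]
LT       → [42, 0]
SUB      → [42]
PUSH 3   → [42, 3]
NEG      → [42, -3]
GT       → [1]

0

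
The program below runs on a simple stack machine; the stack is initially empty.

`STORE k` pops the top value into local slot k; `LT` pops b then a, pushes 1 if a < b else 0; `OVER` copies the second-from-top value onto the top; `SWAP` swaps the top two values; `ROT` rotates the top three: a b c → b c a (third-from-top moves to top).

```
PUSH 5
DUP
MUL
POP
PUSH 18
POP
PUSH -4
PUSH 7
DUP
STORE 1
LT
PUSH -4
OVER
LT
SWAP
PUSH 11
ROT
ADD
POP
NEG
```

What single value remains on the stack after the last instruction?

-1

PUSH 5   5
DUP      5 5
MUL      25
POP      (empty)
PUSH 18  18
POP      (empty)
PUSH -4  -4
PUSH 7   -4 7
DUP      -4 7 7
STORE 1  -4 7
LT       1
PUSH -4  1 -4
OVER     1 -4 1
LT       1 1
SWAP     1 1
PUSH 11  1 1 11
ROT      1 11 1
ADD      1 12
POP      1
NEG      -1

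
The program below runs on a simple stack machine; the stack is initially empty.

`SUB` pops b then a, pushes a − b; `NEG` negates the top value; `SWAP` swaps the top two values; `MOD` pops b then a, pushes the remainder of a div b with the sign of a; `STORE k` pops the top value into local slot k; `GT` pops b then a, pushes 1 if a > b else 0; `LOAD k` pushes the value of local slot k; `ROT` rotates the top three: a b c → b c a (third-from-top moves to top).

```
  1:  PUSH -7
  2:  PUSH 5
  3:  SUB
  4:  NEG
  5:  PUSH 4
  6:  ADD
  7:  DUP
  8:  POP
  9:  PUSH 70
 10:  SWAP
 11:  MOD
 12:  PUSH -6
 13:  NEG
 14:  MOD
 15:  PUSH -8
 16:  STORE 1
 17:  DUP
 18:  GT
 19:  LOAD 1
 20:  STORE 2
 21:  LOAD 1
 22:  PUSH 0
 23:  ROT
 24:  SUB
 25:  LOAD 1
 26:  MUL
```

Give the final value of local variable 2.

-8

PUSH -7  -7
PUSH 5   -7 5
SUB      -12
NEG      12
PUSH 4   12 4
ADD      16
DUP      16 16
POP      16
PUSH 70  16 70
SWAP     70 16
MOD      6
PUSH -6  6 -6
NEG      6 6
MOD      0
PUSH -8  0 -8
STORE 1  0
DUP      0 0
GT       0
LOAD 1   0 -8
STORE 2  0
LOAD 1   0 -8
PUSH 0   0 -8 0
ROT      -8 0 0
SUB      -8 0
LOAD 1   -8 0 -8
MUL      -8 0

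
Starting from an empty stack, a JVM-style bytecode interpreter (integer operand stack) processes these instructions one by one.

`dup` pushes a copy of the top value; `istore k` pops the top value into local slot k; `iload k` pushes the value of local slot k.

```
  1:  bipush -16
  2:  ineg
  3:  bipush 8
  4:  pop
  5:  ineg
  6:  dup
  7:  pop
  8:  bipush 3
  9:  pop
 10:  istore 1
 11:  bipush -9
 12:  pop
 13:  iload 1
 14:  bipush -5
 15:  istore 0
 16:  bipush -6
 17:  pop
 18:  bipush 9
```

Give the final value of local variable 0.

bipush -16 -> -16
ineg       -> 16
bipush 8   -> 16 8
pop        -> 16
ineg       -> -16
dup        -> -16 -16
pop        -> -16
bipush 3   -> -16 3
pop        -> -16
istore 1   -> (empty)
bipush -9  -> -9
pop        -> (empty)
iload 1    -> -16
bipush -5  -> -16 -5
istore 0   -> -16
bipush -6  -> -16 -6
pop        -> -16
bipush 9   -> -16 9

-5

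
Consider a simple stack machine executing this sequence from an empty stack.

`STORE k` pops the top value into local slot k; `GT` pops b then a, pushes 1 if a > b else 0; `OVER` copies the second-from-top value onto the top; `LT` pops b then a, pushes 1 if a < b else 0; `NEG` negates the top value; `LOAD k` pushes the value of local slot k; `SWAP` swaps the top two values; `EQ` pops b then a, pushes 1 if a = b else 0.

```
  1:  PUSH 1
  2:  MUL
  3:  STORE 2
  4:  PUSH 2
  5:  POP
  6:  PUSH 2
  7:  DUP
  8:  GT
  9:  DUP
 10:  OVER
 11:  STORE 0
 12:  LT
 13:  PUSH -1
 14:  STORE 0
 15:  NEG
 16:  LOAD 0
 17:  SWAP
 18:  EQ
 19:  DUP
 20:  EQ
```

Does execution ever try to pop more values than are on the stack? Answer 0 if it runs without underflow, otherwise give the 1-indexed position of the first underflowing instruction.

2

PUSH 1 → [1]
MUL  — needs 2 operands, stack has 1 → underflow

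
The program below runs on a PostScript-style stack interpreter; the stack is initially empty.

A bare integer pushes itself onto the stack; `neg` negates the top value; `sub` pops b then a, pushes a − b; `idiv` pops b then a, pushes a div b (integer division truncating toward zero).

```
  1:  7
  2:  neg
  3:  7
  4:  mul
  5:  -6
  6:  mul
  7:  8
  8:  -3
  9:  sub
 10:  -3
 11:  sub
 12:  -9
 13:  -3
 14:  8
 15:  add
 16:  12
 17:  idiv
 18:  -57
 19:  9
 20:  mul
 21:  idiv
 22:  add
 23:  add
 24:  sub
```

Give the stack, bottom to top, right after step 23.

7    -> 7
neg  -> -7
7    -> -7 7
mul  -> -49
-6   -> -49 -6
mul  -> 294
8    -> 294 8
-3   -> 294 8 -3
sub  -> 294 11
-3   -> 294 11 -3
sub  -> 294 14
-9   -> 294 14 -9
-3   -> 294 14 -9 -3
8    -> 294 14 -9 -3 8
add  -> 294 14 -9 5
12   -> 294 14 -9 5 12
idiv -> 294 14 -9 0
-57  -> 294 14 -9 0 -57
9    -> 294 14 -9 0 -57 9
mul  -> 294 14 -9 0 -513
idiv -> 294 14 -9 0
add  -> 294 14 -9
add  -> 294 5

[294, 5]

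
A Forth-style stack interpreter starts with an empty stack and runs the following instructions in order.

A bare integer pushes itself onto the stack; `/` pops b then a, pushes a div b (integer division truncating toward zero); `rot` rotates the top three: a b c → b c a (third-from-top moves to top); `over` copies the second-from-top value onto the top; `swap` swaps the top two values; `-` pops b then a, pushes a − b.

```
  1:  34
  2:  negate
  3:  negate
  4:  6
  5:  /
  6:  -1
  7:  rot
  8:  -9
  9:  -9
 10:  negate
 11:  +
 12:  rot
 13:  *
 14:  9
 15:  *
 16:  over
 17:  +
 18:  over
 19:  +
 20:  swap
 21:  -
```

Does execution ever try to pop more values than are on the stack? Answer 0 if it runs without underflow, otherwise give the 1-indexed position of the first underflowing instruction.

34     : [34]
negate : [-34]
negate : [34]
6      : [34, 6]
/      : [5]
-1     : [5, -1]
rot  — needs 3 operands, stack has 2 → underflow

7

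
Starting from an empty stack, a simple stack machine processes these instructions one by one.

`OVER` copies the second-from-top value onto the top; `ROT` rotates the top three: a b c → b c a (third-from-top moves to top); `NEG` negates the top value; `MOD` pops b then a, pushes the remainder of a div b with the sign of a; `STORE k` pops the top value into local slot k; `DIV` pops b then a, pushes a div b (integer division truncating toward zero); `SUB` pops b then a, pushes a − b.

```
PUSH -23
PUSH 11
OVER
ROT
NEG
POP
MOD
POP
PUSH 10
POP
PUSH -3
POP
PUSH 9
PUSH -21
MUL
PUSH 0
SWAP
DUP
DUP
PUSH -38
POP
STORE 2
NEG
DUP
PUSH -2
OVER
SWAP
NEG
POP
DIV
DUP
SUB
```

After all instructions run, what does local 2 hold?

-189

PUSH -23 → -23
PUSH 11  → -23 11
OVER     → -23 11 -23
ROT      → 11 -23 -23
NEG      → 11 -23 23
POP      → 11 -23
MOD      → 11
POP      → (empty)
PUSH 10  → 10
POP      → (empty)
PUSH -3  → -3
POP      → (empty)
PUSH 9   → 9
PUSH -21 → 9 -21
MUL      → -189
PUSH 0   → -189 0
SWAP     → 0 -189
DUP      → 0 -189 -189
DUP      → 0 -189 -189 -189
PUSH -38 → 0 -189 -189 -189 -38
POP      → 0 -189 -189 -189
STORE 2  → 0 -189 -189
NEG      → 0 -189 189
DUP      → 0 -189 189 189
PUSH -2  → 0 -189 189 189 -2
OVER     → 0 -189 189 189 -2 189
SWAP     → 0 -189 189 189 189 -2
NEG      → 0 -189 189 189 189 2
POP      → 0 -189 189 189 189
DIV      → 0 -189 189 1
DUP      → 0 -189 189 1 1
SUB      → 0 -189 189 0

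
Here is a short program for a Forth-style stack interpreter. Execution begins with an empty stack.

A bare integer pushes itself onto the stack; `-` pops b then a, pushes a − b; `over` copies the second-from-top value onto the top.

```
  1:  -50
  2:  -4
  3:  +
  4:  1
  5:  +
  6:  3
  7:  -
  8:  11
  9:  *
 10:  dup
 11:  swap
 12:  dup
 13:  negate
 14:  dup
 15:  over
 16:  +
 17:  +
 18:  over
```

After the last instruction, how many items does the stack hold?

-50    : [-50]
-4     : [-50, -4]
+      : [-54]
1      : [-54, 1]
+      : [-53]
3      : [-53, 3]
-      : [-56]
11     : [-56, 11]
*      : [-616]
dup    : [-616, -616]
swap   : [-616, -616]
dup    : [-616, -616, -616]
negate : [-616, -616, 616]
dup    : [-616, -616, 616, 616]
over   : [-616, -616, 616, 616, 616]
+      : [-616, -616, 616, 1232]
+      : [-616, -616, 1848]
over   : [-616, -616, 1848, -616]

4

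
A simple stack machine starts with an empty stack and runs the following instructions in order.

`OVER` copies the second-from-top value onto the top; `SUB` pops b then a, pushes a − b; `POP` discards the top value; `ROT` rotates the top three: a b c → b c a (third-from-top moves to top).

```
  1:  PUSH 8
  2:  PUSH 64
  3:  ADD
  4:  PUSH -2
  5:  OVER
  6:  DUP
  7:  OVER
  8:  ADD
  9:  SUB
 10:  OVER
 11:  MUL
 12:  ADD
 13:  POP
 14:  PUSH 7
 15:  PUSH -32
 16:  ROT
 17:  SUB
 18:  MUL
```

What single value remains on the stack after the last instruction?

-728

PUSH 8   -> 8
PUSH 64  -> 8 64
ADD      -> 72
PUSH -2  -> 72 -2
OVER     -> 72 -2 72
DUP      -> 72 -2 72 72
OVER     -> 72 -2 72 72 72
ADD      -> 72 -2 72 144
SUB      -> 72 -2 -72
OVER     -> 72 -2 -72 -2
MUL      -> 72 -2 144
ADD      -> 72 142
POP      -> 72
PUSH 7   -> 72 7
PUSH -32 -> 72 7 -32
ROT      -> 7 -32 72
SUB      -> 7 -104
MUL      -> -728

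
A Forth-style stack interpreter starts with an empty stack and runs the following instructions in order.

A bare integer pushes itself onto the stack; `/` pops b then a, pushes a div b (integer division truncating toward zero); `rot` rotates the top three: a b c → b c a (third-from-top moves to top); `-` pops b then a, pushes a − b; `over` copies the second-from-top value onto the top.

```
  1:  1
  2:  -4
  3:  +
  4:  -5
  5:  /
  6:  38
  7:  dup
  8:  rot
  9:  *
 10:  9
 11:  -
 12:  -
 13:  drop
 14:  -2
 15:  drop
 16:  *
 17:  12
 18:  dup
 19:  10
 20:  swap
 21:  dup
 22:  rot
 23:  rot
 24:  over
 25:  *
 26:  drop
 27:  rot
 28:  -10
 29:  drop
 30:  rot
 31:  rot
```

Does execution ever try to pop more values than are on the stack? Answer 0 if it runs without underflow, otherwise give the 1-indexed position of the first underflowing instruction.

1    -> [1]
-4   -> [1, -4]
+    -> [-3]
-5   -> [-3, -5]
/    -> [0]
38   -> [0, 38]
dup  -> [0, 38, 38]
rot  -> [38, 38, 0]
*    -> [38, 0]
9    -> [38, 0, 9]
-    -> [38, -9]
-    -> [47]
drop -> []
-2   -> [-2]
drop -> []
*  — needs 2 operands, stack has 0 → underflow

16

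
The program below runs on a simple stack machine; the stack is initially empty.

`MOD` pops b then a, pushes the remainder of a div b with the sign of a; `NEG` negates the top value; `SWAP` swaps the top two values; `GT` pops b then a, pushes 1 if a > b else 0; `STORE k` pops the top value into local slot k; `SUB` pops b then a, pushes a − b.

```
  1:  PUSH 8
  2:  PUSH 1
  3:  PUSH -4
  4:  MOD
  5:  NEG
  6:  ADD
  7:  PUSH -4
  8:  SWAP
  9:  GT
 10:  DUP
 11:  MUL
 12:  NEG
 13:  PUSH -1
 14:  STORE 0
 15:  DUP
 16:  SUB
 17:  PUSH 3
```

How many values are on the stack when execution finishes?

2

PUSH 8  → 8
PUSH 1  → 8 1
PUSH -4 → 8 1 -4
MOD     → 8 1
NEG     → 8 -1
ADD     → 7
PUSH -4 → 7 -4
SWAP    → -4 7
GT      → 0
DUP     → 0 0
MUL     → 0
NEG     → 0
PUSH -1 → 0 -1
STORE 0 → 0
DUP     → 0 0
SUB     → 0
PUSH 3  → 0 3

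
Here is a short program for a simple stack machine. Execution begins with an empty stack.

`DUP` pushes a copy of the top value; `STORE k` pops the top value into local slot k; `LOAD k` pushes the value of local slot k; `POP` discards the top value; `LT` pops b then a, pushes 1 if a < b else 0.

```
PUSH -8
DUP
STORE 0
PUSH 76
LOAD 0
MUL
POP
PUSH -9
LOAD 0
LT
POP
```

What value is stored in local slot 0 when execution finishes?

PUSH -8  -8
DUP      -8 -8
STORE 0  -8
PUSH 76  -8 76
LOAD 0   -8 76 -8
MUL      -8 -608
POP      -8
PUSH -9  -8 -9
LOAD 0   -8 -9 -8
LT       -8 1
POP      -8

-8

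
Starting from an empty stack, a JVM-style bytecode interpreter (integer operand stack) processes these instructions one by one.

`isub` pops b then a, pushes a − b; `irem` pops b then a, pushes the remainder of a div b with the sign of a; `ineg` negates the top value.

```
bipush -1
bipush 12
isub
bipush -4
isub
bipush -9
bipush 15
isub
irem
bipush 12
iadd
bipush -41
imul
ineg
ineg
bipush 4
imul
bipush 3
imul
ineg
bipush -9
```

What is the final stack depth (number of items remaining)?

2

bipush -1  → -1
bipush 12  → -1 12
isub       → -13
bipush -4  → -13 -4
isub       → -9
bipush -9  → -9 -9
bipush 15  → -9 -9 15
isub       → -9 -24
irem       → -9
bipush 12  → -9 12
iadd       → 3
bipush -41 → 3 -41
imul       → -123
ineg       → 123
ineg       → -123
bipush 4   → -123 4
imul       → -492
bipush 3   → -492 3
imul       → -1476
ineg       → 1476
bipush -9  → 1476 -9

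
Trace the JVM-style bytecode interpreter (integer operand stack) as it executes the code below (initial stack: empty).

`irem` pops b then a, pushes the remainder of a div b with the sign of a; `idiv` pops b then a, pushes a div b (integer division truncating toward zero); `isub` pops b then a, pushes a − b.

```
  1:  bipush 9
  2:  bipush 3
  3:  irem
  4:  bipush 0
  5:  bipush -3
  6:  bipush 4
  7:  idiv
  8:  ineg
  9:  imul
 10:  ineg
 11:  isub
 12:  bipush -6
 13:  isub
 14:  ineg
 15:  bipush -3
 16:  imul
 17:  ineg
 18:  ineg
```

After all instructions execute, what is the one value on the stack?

bipush 9   [9]
bipush 3   [9, 3]
irem       [0]
bipush 0   [0, 0]
bipush -3  [0, 0, -3]
bipush 4   [0, 0, -3, 4]
idiv       [0, 0, 0]
ineg       [0, 0, 0]
imul       [0, 0]
ineg       [0, 0]
isub       [0]
bipush -6  [0, -6]
isub       [6]
ineg       [-6]
bipush -3  [-6, -3]
imul       [18]
ineg       [-18]
ineg       [18]

18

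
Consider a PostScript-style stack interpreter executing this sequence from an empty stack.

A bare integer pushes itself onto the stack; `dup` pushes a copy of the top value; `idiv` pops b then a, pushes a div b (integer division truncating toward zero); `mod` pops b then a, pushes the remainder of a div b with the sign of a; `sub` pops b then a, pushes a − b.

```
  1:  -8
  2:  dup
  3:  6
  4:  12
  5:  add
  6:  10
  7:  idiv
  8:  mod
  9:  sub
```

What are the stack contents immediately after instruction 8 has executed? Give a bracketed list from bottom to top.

-8   : [-8]
dup  : [-8, -8]
6    : [-8, -8, 6]
12   : [-8, -8, 6, 12]
add  : [-8, -8, 18]
10   : [-8, -8, 18, 10]
idiv : [-8, -8, 1]
mod  : [-8, 0]

[-8, 0]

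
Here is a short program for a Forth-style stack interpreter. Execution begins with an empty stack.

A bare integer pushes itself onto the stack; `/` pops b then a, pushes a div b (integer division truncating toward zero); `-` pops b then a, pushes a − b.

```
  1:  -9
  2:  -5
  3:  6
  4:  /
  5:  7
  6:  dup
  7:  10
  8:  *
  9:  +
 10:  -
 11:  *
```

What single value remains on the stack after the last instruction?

693

-9  → -9
-5  → -9 -5
6   → -9 -5 6
/   → -9 0
7   → -9 0 7
dup → -9 0 7 7
10  → -9 0 7 7 10
*   → -9 0 7 70
+   → -9 0 77
-   → -9 -77
*   → 693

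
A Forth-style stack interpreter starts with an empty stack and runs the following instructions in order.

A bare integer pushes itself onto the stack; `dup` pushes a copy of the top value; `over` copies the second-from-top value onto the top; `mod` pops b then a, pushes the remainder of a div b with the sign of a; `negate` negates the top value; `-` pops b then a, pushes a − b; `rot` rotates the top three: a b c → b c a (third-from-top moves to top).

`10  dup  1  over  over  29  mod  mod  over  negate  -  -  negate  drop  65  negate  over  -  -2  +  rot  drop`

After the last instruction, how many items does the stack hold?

10     → [10]
dup    → [10, 10]
1      → [10, 10, 1]
over   → [10, 10, 1, 10]
over   → [10, 10, 1, 10, 1]
29     → [10, 10, 1, 10, 1, 29]
mod    → [10, 10, 1, 10, 1]
mod    → [10, 10, 1, 0]
over   → [10, 10, 1, 0, 1]
negate → [10, 10, 1, 0, -1]
-      → [10, 10, 1, 1]
-      → [10, 10, 0]
negate → [10, 10, 0]
drop   → [10, 10]
65     → [10, 10, 65]
negate → [10, 10, -65]
over   → [10, 10, -65, 10]
-      → [10, 10, -75]
-2     → [10, 10, -75, -2]
+      → [10, 10, -77]
rot    → [10, -77, 10]
drop   → [10, -77]

2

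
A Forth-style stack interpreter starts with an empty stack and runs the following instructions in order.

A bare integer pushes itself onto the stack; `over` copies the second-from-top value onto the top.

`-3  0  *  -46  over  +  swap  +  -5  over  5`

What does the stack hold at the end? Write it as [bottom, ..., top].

-3   : [-3]
0    : [-3, 0]
*    : [0]
-46  : [0, -46]
over : [0, -46, 0]
+    : [0, -46]
swap : [-46, 0]
+    : [-46]
-5   : [-46, -5]
over : [-46, -5, -46]
5    : [-46, -5, -46, 5]

[-46, -5, -46, 5]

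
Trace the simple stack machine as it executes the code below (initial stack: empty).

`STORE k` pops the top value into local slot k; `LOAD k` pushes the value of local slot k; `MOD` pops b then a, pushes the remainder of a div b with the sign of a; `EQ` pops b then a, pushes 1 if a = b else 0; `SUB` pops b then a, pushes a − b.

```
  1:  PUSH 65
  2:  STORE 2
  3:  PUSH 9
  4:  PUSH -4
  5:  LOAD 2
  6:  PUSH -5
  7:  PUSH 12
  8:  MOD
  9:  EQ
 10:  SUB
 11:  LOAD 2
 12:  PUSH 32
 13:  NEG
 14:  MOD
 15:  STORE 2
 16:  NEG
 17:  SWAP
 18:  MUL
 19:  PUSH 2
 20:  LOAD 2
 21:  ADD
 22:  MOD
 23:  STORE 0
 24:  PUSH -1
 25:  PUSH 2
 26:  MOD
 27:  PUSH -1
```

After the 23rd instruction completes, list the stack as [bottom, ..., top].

PUSH 65 → 65
STORE 2 → (empty)
PUSH 9  → 9
PUSH -4 → 9 -4
LOAD 2  → 9 -4 65
PUSH -5 → 9 -4 65 -5
PUSH 12 → 9 -4 65 -5 12
MOD     → 9 -4 65 -5
EQ      → 9 -4 0
SUB     → 9 -4
LOAD 2  → 9 -4 65
PUSH 32 → 9 -4 65 32
NEG     → 9 -4 65 -32
MOD     → 9 -4 1
STORE 2 → 9 -4
NEG     → 9 4
SWAP    → 4 9
MUL     → 36
PUSH 2  → 36 2
LOAD 2  → 36 2 1
ADD     → 36 3
MOD     → 0
STORE 0 → (empty)

[]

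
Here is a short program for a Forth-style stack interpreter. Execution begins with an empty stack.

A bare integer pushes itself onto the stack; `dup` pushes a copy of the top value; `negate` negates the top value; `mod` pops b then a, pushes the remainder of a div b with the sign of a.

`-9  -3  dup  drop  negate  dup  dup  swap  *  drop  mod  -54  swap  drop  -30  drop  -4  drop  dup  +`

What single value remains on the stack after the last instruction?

-108

-9     → -9
-3     → -9 -3
dup    → -9 -3 -3
drop   → -9 -3
negate → -9 3
dup    → -9 3 3
dup    → -9 3 3 3
swap   → -9 3 3 3
*      → -9 3 9
drop   → -9 3
mod    → 0
-54    → 0 -54
swap   → -54 0
drop   → -54
-30    → -54 -30
drop   → -54
-4     → -54 -4
drop   → -54
dup    → -54 -54
+      → -108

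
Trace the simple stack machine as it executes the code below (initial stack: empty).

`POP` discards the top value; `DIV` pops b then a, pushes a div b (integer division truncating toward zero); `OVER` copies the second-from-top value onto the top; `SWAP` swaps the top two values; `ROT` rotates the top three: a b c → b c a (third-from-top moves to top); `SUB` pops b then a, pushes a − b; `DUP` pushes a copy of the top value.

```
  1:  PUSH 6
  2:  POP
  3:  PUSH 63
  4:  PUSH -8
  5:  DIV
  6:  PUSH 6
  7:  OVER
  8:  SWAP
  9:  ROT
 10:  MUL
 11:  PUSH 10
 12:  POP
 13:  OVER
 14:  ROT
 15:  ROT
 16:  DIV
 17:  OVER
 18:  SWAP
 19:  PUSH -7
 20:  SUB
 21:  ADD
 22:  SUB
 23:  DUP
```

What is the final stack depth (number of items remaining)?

2

PUSH 6  : 6
POP     : (empty)
PUSH 63 : 63
PUSH -8 : 63 -8
DIV     : -7
PUSH 6  : -7 6
OVER    : -7 6 -7
SWAP    : -7 -7 6
ROT     : -7 6 -7
MUL     : -7 -42
PUSH 10 : -7 -42 10
POP     : -7 -42
OVER    : -7 -42 -7
ROT     : -42 -7 -7
ROT     : -7 -7 -42
DIV     : -7 0
OVER    : -7 0 -7
SWAP    : -7 -7 0
PUSH -7 : -7 -7 0 -7
SUB     : -7 -7 7
ADD     : -7 0
SUB     : -7
DUP     : -7 -7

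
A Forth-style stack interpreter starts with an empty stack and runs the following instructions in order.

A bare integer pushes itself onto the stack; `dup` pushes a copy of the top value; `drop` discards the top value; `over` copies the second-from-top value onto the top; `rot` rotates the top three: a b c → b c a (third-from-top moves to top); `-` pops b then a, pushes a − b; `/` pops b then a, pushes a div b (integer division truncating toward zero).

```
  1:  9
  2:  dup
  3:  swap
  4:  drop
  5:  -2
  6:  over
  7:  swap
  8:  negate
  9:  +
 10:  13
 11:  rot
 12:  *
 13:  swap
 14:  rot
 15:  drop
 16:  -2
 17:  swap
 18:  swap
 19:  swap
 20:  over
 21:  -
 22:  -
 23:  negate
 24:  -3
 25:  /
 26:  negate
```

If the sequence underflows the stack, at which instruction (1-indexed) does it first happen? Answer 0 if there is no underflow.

9      : [9]
dup    : [9, 9]
swap   : [9, 9]
drop   : [9]
-2     : [9, -2]
over   : [9, -2, 9]
swap   : [9, 9, -2]
negate : [9, 9, 2]
+      : [9, 11]
13     : [9, 11, 13]
rot    : [11, 13, 9]
*      : [11, 117]
swap   : [117, 11]
rot  — needs 3 operands, stack has 2 → underflow

14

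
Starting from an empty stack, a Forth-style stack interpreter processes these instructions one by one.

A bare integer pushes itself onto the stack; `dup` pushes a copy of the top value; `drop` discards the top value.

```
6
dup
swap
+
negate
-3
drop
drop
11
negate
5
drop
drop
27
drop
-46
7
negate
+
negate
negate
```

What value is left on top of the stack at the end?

-53

6       6
dup     6 6
swap    6 6
+       12
negate  -12
-3      -12 -3
drop    -12
drop    (empty)
11      11
negate  -11
5       -11 5
drop    -11
drop    (empty)
27      27
drop    (empty)
-46     -46
7       -46 7
negate  -46 -7
+       -53
negate  53
negate  -53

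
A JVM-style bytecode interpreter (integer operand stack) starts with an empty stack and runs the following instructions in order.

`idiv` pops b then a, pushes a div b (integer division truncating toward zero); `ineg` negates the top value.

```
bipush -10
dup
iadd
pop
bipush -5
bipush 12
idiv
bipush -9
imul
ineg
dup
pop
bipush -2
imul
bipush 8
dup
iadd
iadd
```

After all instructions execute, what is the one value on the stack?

bipush -10  [-10]
dup         [-10, -10]
iadd        [-20]
pop         []
bipush -5   [-5]
bipush 12   [-5, 12]
idiv        [0]
bipush -9   [0, -9]
imul        [0]
ineg        [0]
dup         [0, 0]
pop         [0]
bipush -2   [0, -2]
imul        [0]
bipush 8    [0, 8]
dup         [0, 8, 8]
iadd        [0, 16]
iadd        [16]

16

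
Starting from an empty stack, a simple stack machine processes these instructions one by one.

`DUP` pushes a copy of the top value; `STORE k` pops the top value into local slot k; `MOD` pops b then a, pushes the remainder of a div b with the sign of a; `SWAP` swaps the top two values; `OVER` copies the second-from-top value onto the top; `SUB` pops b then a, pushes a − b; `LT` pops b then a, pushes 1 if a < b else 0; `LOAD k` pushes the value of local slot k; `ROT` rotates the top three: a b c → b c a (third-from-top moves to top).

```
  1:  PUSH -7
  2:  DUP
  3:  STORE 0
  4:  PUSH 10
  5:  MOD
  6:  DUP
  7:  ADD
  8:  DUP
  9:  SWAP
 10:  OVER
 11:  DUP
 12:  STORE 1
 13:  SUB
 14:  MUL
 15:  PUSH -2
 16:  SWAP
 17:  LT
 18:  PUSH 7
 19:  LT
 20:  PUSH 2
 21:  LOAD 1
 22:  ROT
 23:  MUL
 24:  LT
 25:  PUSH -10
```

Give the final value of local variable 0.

PUSH -7  -> [-7]
DUP      -> [-7, -7]
STORE 0  -> [-7]
PUSH 10  -> [-7, 10]
MOD      -> [-7]
DUP      -> [-7, -7]
ADD      -> [-14]
DUP      -> [-14, -14]
SWAP     -> [-14, -14]
OVER     -> [-14, -14, -14]
DUP      -> [-14, -14, -14, -14]
STORE 1  -> [-14, -14, -14]
SUB      -> [-14, 0]
MUL      -> [0]
PUSH -2  -> [0, -2]
SWAP     -> [-2, 0]
LT       -> [1]
PUSH 7   -> [1, 7]
LT       -> [1]
PUSH 2   -> [1, 2]
LOAD 1   -> [1, 2, -14]
ROT      -> [2, -14, 1]
MUL      -> [2, -14]
LT       -> [0]
PUSH -10 -> [0, -10]

-7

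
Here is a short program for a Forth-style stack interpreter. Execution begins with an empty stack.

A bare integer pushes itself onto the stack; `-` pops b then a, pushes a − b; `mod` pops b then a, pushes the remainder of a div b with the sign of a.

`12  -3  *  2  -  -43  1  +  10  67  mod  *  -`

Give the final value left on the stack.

12  : [12]
-3  : [12, -3]
*   : [-36]
2   : [-36, 2]
-   : [-38]
-43 : [-38, -43]
1   : [-38, -43, 1]
+   : [-38, -42]
10  : [-38, -42, 10]
67  : [-38, -42, 10, 67]
mod : [-38, -42, 10]
*   : [-38, -420]
-   : [382]

382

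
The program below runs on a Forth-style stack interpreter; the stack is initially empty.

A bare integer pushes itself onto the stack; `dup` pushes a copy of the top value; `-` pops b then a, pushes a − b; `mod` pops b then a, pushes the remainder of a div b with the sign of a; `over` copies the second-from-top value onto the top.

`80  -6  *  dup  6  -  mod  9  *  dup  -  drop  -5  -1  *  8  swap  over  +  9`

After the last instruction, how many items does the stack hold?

3

80    [80]
-6    [80, -6]
*     [-480]
dup   [-480, -480]
6     [-480, -480, 6]
-     [-480, -486]
mod   [-480]
9     [-480, 9]
*     [-4320]
dup   [-4320, -4320]
-     [0]
drop  []
-5    [-5]
-1    [-5, -1]
*     [5]
8     [5, 8]
swap  [8, 5]
over  [8, 5, 8]
+     [8, 13]
9     [8, 13, 9]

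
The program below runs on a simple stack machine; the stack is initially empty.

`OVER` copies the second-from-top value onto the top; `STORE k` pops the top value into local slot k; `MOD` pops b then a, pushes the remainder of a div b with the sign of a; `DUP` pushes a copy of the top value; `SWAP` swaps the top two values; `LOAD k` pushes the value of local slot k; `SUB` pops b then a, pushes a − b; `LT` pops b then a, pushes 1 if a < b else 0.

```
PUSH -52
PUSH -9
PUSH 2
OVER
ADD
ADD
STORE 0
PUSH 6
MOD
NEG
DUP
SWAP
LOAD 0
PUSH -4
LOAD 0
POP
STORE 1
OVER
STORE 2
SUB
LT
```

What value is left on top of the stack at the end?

1

PUSH -52 → [-52]
PUSH -9  → [-52, -9]
PUSH 2   → [-52, -9, 2]
OVER     → [-52, -9, 2, -9]
ADD      → [-52, -9, -7]
ADD      → [-52, -16]
STORE 0  → [-52]
PUSH 6   → [-52, 6]
MOD      → [-4]
NEG      → [4]
DUP      → [4, 4]
SWAP     → [4, 4]
LOAD 0   → [4, 4, -16]
PUSH -4  → [4, 4, -16, -4]
LOAD 0   → [4, 4, -16, -4, -16]
POP      → [4, 4, -16, -4]
STORE 1  → [4, 4, -16]
OVER     → [4, 4, -16, 4]
STORE 2  → [4, 4, -16]
SUB      → [4, 20]
LT       → [1]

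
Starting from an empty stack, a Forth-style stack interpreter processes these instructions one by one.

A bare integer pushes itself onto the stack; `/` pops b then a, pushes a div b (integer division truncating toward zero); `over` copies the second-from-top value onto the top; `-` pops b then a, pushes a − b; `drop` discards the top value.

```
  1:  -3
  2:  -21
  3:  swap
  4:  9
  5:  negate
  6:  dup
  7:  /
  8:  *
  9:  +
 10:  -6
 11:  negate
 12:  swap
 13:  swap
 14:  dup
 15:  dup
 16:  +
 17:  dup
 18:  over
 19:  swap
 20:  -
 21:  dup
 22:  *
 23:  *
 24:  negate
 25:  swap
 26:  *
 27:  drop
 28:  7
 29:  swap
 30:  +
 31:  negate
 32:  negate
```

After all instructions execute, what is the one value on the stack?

-3     → -3
-21    → -3 -21
swap   → -21 -3
9      → -21 -3 9
negate → -21 -3 -9
dup    → -21 -3 -9 -9
/      → -21 -3 1
*      → -21 -3
+      → -24
-6     → -24 -6
negate → -24 6
swap   → 6 -24
swap   → -24 6
dup    → -24 6 6
dup    → -24 6 6 6
+      → -24 6 12
dup    → -24 6 12 12
over   → -24 6 12 12 12
swap   → -24 6 12 12 12
-      → -24 6 12 0
dup    → -24 6 12 0 0
*      → -24 6 12 0
*      → -24 6 0
negate → -24 6 0
swap   → -24 0 6
*      → -24 0
drop   → -24
7      → -24 7
swap   → 7 -24
+      → -17
negate → 17
negate → -17

-17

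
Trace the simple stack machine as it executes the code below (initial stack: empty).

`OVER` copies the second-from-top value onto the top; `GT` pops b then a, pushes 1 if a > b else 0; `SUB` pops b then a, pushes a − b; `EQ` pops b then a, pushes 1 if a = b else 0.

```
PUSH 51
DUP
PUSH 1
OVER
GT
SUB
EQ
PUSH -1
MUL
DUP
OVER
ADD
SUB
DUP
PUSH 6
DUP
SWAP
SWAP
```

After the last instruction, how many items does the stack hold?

PUSH 51 -> 51
DUP     -> 51 51
PUSH 1  -> 51 51 1
OVER    -> 51 51 1 51
GT      -> 51 51 0
SUB     -> 51 51
EQ      -> 1
PUSH -1 -> 1 -1
MUL     -> -1
DUP     -> -1 -1
OVER    -> -1 -1 -1
ADD     -> -1 -2
SUB     -> 1
DUP     -> 1 1
PUSH 6  -> 1 1 6
DUP     -> 1 1 6 6
SWAP    -> 1 1 6 6
SWAP    -> 1 1 6 6

4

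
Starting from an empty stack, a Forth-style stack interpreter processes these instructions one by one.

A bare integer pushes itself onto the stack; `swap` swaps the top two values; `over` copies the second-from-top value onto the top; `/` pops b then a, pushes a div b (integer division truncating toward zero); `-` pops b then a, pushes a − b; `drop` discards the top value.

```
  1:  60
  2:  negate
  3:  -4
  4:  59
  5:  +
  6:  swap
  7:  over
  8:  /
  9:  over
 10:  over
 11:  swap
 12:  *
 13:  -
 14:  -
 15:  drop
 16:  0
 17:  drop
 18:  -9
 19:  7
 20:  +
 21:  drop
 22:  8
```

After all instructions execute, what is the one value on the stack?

8

60     : 60
negate : -60
-4     : -60 -4
59     : -60 -4 59
+      : -60 55
swap   : 55 -60
over   : 55 -60 55
/      : 55 -1
over   : 55 -1 55
over   : 55 -1 55 -1
swap   : 55 -1 -1 55
*      : 55 -1 -55
-      : 55 54
-      : 1
drop   : (empty)
0      : 0
drop   : (empty)
-9     : -9
7      : -9 7
+      : -2
drop   : (empty)
8      : 8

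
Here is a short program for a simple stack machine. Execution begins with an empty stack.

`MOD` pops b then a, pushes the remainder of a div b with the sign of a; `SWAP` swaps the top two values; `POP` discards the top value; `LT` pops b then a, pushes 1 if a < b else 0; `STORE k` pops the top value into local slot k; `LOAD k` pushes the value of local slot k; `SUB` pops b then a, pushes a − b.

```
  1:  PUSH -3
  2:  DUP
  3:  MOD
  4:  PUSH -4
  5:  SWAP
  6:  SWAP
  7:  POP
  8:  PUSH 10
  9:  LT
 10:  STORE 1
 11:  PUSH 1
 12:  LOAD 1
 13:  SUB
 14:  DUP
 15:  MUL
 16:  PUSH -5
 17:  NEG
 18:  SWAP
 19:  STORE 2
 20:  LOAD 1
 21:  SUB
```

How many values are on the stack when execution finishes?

PUSH -3  -3
DUP      -3 -3
MOD      0
PUSH -4  0 -4
SWAP     -4 0
SWAP     0 -4
POP      0
PUSH 10  0 10
LT       1
STORE 1  (empty)
PUSH 1   1
LOAD 1   1 1
SUB      0
DUP      0 0
MUL      0
PUSH -5  0 -5
NEG      0 5
SWAP     5 0
STORE 2  5
LOAD 1   5 1
SUB      4

1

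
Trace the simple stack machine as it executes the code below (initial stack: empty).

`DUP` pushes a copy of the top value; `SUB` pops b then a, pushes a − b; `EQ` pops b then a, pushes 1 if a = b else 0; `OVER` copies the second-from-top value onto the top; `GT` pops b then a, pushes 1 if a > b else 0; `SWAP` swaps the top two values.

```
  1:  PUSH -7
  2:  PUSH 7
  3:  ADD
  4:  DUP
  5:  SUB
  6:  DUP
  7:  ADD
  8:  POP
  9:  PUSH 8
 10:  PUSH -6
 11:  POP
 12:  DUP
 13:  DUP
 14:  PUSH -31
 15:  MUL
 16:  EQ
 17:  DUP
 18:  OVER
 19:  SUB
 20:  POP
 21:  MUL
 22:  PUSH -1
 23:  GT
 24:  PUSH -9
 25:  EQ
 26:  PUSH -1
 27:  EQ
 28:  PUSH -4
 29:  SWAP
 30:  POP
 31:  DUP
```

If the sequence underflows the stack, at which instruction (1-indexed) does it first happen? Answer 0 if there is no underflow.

PUSH -7  : [-7]
PUSH 7   : [-7, 7]
ADD      : [0]
DUP      : [0, 0]
SUB      : [0]
DUP      : [0, 0]
ADD      : [0]
POP      : []
PUSH 8   : [8]
PUSH -6  : [8, -6]
POP      : [8]
DUP      : [8, 8]
DUP      : [8, 8, 8]
PUSH -31 : [8, 8, 8, -31]
MUL      : [8, 8, -248]
EQ       : [8, 0]
DUP      : [8, 0, 0]
OVER     : [8, 0, 0, 0]
SUB      : [8, 0, 0]
POP      : [8, 0]
MUL      : [0]
PUSH -1  : [0, -1]
GT       : [1]
PUSH -9  : [1, -9]
EQ       : [0]
PUSH -1  : [0, -1]
EQ       : [0]
PUSH -4  : [0, -4]
SWAP     : [-4, 0]
POP      : [-4]
DUP      : [-4, -4]

0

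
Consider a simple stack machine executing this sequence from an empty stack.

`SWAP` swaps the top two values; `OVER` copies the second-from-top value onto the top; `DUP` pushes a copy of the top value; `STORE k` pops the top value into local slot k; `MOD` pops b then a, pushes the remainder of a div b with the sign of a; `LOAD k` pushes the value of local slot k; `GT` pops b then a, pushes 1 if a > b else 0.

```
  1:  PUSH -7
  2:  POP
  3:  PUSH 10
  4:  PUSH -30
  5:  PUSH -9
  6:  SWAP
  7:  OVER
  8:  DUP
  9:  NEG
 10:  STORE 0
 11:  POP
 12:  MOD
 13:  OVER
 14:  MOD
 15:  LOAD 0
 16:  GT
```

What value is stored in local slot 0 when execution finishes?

9

PUSH -7  : -7
POP      : (empty)
PUSH 10  : 10
PUSH -30 : 10 -30
PUSH -9  : 10 -30 -9
SWAP     : 10 -9 -30
OVER     : 10 -9 -30 -9
DUP      : 10 -9 -30 -9 -9
NEG      : 10 -9 -30 -9 9
STORE 0  : 10 -9 -30 -9
POP      : 10 -9 -30
MOD      : 10 -9
OVER     : 10 -9 10
MOD      : 10 -9
LOAD 0   : 10 -9 9
GT       : 10 0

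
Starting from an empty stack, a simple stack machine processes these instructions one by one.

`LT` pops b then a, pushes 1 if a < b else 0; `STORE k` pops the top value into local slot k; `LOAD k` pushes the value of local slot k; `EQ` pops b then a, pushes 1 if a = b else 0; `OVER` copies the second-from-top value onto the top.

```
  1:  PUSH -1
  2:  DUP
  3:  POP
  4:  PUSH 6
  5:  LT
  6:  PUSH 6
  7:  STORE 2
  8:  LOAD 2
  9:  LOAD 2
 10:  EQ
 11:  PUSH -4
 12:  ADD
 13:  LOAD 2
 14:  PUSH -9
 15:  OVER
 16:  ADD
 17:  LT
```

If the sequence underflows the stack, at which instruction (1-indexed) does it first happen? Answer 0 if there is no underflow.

0

PUSH -1  [-1]
DUP      [-1, -1]
POP      [-1]
PUSH 6   [-1, 6]
LT       [1]
PUSH 6   [1, 6]
STORE 2  [1]
LOAD 2   [1, 6]
LOAD 2   [1, 6, 6]
EQ       [1, 1]
PUSH -4  [1, 1, -4]
ADD      [1, -3]
LOAD 2   [1, -3, 6]
PUSH -9  [1, -3, 6, -9]
OVER     [1, -3, 6, -9, 6]
ADD      [1, -3, 6, -3]
LT       [1, -3, 0]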